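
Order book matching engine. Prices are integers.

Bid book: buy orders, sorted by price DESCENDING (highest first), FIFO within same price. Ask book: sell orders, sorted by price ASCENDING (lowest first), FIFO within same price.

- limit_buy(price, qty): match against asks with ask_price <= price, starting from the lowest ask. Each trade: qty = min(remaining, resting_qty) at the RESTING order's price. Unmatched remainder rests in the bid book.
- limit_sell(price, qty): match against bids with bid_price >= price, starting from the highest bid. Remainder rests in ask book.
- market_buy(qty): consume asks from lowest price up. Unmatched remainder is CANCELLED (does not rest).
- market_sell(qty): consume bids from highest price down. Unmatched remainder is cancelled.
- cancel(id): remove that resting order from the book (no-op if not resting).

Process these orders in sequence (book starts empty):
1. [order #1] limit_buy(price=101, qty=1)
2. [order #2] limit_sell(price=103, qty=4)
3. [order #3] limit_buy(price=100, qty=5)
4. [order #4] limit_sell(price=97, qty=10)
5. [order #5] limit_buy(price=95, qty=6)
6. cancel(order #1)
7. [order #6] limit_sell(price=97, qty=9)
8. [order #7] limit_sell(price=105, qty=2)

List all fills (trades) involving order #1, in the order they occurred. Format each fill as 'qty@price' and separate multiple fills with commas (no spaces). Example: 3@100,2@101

After op 1 [order #1] limit_buy(price=101, qty=1): fills=none; bids=[#1:1@101] asks=[-]
After op 2 [order #2] limit_sell(price=103, qty=4): fills=none; bids=[#1:1@101] asks=[#2:4@103]
After op 3 [order #3] limit_buy(price=100, qty=5): fills=none; bids=[#1:1@101 #3:5@100] asks=[#2:4@103]
After op 4 [order #4] limit_sell(price=97, qty=10): fills=#1x#4:1@101 #3x#4:5@100; bids=[-] asks=[#4:4@97 #2:4@103]
After op 5 [order #5] limit_buy(price=95, qty=6): fills=none; bids=[#5:6@95] asks=[#4:4@97 #2:4@103]
After op 6 cancel(order #1): fills=none; bids=[#5:6@95] asks=[#4:4@97 #2:4@103]
After op 7 [order #6] limit_sell(price=97, qty=9): fills=none; bids=[#5:6@95] asks=[#4:4@97 #6:9@97 #2:4@103]
After op 8 [order #7] limit_sell(price=105, qty=2): fills=none; bids=[#5:6@95] asks=[#4:4@97 #6:9@97 #2:4@103 #7:2@105]

Answer: 1@101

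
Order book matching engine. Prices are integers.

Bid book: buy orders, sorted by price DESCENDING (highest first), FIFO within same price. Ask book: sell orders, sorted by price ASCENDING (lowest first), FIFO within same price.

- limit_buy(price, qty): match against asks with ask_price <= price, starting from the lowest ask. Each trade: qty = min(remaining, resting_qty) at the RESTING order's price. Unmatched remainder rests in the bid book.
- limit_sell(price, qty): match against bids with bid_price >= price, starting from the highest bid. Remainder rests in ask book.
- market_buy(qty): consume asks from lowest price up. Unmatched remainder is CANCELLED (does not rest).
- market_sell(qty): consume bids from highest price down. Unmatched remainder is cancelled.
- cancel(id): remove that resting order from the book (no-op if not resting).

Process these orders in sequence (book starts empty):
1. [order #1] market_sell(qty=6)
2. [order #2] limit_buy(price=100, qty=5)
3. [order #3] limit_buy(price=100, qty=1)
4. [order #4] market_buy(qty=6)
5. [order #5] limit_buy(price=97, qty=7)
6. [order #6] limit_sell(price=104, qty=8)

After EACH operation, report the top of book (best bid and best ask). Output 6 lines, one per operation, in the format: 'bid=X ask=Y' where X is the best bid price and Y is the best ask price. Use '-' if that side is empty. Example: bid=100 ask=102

Answer: bid=- ask=-
bid=100 ask=-
bid=100 ask=-
bid=100 ask=-
bid=100 ask=-
bid=100 ask=104

Derivation:
After op 1 [order #1] market_sell(qty=6): fills=none; bids=[-] asks=[-]
After op 2 [order #2] limit_buy(price=100, qty=5): fills=none; bids=[#2:5@100] asks=[-]
After op 3 [order #3] limit_buy(price=100, qty=1): fills=none; bids=[#2:5@100 #3:1@100] asks=[-]
After op 4 [order #4] market_buy(qty=6): fills=none; bids=[#2:5@100 #3:1@100] asks=[-]
After op 5 [order #5] limit_buy(price=97, qty=7): fills=none; bids=[#2:5@100 #3:1@100 #5:7@97] asks=[-]
After op 6 [order #6] limit_sell(price=104, qty=8): fills=none; bids=[#2:5@100 #3:1@100 #5:7@97] asks=[#6:8@104]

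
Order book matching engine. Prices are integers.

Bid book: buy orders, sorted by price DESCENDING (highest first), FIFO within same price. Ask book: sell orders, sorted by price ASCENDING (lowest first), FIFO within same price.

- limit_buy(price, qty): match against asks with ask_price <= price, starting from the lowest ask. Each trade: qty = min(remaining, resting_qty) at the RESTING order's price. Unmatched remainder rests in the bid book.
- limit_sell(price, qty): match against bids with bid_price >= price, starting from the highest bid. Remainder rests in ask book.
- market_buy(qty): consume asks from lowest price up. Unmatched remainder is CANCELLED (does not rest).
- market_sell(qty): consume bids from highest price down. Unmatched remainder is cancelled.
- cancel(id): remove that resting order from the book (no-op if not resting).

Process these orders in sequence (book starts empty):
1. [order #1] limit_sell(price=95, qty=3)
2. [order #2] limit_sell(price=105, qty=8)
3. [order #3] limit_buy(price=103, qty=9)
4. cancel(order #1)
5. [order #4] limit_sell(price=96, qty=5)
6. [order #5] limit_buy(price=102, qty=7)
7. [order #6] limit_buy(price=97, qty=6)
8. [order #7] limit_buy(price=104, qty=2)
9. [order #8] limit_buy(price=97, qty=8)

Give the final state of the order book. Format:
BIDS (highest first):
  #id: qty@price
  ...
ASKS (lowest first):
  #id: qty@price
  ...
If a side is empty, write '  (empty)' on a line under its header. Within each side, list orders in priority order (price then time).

Answer: BIDS (highest first):
  #7: 2@104
  #3: 1@103
  #5: 7@102
  #6: 6@97
  #8: 8@97
ASKS (lowest first):
  #2: 8@105

Derivation:
After op 1 [order #1] limit_sell(price=95, qty=3): fills=none; bids=[-] asks=[#1:3@95]
After op 2 [order #2] limit_sell(price=105, qty=8): fills=none; bids=[-] asks=[#1:3@95 #2:8@105]
After op 3 [order #3] limit_buy(price=103, qty=9): fills=#3x#1:3@95; bids=[#3:6@103] asks=[#2:8@105]
After op 4 cancel(order #1): fills=none; bids=[#3:6@103] asks=[#2:8@105]
After op 5 [order #4] limit_sell(price=96, qty=5): fills=#3x#4:5@103; bids=[#3:1@103] asks=[#2:8@105]
After op 6 [order #5] limit_buy(price=102, qty=7): fills=none; bids=[#3:1@103 #5:7@102] asks=[#2:8@105]
After op 7 [order #6] limit_buy(price=97, qty=6): fills=none; bids=[#3:1@103 #5:7@102 #6:6@97] asks=[#2:8@105]
After op 8 [order #7] limit_buy(price=104, qty=2): fills=none; bids=[#7:2@104 #3:1@103 #5:7@102 #6:6@97] asks=[#2:8@105]
After op 9 [order #8] limit_buy(price=97, qty=8): fills=none; bids=[#7:2@104 #3:1@103 #5:7@102 #6:6@97 #8:8@97] asks=[#2:8@105]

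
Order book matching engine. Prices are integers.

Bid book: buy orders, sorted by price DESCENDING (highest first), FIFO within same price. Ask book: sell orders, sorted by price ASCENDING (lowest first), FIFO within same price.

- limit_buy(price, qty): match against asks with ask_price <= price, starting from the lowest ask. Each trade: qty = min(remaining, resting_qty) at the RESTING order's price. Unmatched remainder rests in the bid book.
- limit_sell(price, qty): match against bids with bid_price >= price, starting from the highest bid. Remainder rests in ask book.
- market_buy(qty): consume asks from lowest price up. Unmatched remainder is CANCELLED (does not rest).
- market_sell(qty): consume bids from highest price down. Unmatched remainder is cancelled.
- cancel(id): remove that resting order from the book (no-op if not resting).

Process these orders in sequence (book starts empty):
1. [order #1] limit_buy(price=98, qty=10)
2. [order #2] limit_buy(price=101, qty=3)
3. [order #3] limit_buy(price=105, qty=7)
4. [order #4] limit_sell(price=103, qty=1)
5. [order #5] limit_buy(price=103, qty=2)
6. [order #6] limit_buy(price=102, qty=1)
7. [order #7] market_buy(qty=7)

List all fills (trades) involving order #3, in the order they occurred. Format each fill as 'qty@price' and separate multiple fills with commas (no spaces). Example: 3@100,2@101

After op 1 [order #1] limit_buy(price=98, qty=10): fills=none; bids=[#1:10@98] asks=[-]
After op 2 [order #2] limit_buy(price=101, qty=3): fills=none; bids=[#2:3@101 #1:10@98] asks=[-]
After op 3 [order #3] limit_buy(price=105, qty=7): fills=none; bids=[#3:7@105 #2:3@101 #1:10@98] asks=[-]
After op 4 [order #4] limit_sell(price=103, qty=1): fills=#3x#4:1@105; bids=[#3:6@105 #2:3@101 #1:10@98] asks=[-]
After op 5 [order #5] limit_buy(price=103, qty=2): fills=none; bids=[#3:6@105 #5:2@103 #2:3@101 #1:10@98] asks=[-]
After op 6 [order #6] limit_buy(price=102, qty=1): fills=none; bids=[#3:6@105 #5:2@103 #6:1@102 #2:3@101 #1:10@98] asks=[-]
After op 7 [order #7] market_buy(qty=7): fills=none; bids=[#3:6@105 #5:2@103 #6:1@102 #2:3@101 #1:10@98] asks=[-]

Answer: 1@105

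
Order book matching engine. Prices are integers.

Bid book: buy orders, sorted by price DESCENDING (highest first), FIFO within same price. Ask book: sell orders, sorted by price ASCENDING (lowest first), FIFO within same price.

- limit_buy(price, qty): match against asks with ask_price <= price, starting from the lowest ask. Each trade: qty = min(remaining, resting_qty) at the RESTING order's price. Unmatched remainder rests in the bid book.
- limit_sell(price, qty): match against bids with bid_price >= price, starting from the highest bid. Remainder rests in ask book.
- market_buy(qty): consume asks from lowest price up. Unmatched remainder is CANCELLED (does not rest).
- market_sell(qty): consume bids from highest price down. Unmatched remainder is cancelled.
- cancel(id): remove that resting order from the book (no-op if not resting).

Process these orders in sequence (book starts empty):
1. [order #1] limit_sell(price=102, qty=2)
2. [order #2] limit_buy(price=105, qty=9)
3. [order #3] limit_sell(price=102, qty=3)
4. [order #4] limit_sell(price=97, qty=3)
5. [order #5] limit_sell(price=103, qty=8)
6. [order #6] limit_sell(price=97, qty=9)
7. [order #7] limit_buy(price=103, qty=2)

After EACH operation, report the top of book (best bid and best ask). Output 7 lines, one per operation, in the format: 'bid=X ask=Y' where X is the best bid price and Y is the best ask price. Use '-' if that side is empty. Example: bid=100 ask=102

Answer: bid=- ask=102
bid=105 ask=-
bid=105 ask=-
bid=105 ask=-
bid=- ask=103
bid=- ask=97
bid=- ask=97

Derivation:
After op 1 [order #1] limit_sell(price=102, qty=2): fills=none; bids=[-] asks=[#1:2@102]
After op 2 [order #2] limit_buy(price=105, qty=9): fills=#2x#1:2@102; bids=[#2:7@105] asks=[-]
After op 3 [order #3] limit_sell(price=102, qty=3): fills=#2x#3:3@105; bids=[#2:4@105] asks=[-]
After op 4 [order #4] limit_sell(price=97, qty=3): fills=#2x#4:3@105; bids=[#2:1@105] asks=[-]
After op 5 [order #5] limit_sell(price=103, qty=8): fills=#2x#5:1@105; bids=[-] asks=[#5:7@103]
After op 6 [order #6] limit_sell(price=97, qty=9): fills=none; bids=[-] asks=[#6:9@97 #5:7@103]
After op 7 [order #7] limit_buy(price=103, qty=2): fills=#7x#6:2@97; bids=[-] asks=[#6:7@97 #5:7@103]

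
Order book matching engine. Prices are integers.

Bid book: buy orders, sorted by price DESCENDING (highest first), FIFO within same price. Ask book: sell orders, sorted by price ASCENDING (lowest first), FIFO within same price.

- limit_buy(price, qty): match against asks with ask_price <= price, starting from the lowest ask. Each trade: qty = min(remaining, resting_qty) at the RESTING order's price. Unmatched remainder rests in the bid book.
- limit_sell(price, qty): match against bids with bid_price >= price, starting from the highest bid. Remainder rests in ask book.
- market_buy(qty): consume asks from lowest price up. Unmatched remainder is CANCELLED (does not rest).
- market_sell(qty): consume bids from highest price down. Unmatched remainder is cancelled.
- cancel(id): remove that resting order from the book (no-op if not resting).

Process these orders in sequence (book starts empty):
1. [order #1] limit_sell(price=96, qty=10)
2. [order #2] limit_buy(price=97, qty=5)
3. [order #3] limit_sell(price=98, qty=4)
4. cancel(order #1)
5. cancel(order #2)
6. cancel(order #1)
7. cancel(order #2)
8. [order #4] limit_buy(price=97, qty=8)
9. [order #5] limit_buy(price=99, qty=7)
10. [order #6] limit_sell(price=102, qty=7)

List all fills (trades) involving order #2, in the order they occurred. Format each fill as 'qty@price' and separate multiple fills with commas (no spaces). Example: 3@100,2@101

Answer: 5@96

Derivation:
After op 1 [order #1] limit_sell(price=96, qty=10): fills=none; bids=[-] asks=[#1:10@96]
After op 2 [order #2] limit_buy(price=97, qty=5): fills=#2x#1:5@96; bids=[-] asks=[#1:5@96]
After op 3 [order #3] limit_sell(price=98, qty=4): fills=none; bids=[-] asks=[#1:5@96 #3:4@98]
After op 4 cancel(order #1): fills=none; bids=[-] asks=[#3:4@98]
After op 5 cancel(order #2): fills=none; bids=[-] asks=[#3:4@98]
After op 6 cancel(order #1): fills=none; bids=[-] asks=[#3:4@98]
After op 7 cancel(order #2): fills=none; bids=[-] asks=[#3:4@98]
After op 8 [order #4] limit_buy(price=97, qty=8): fills=none; bids=[#4:8@97] asks=[#3:4@98]
After op 9 [order #5] limit_buy(price=99, qty=7): fills=#5x#3:4@98; bids=[#5:3@99 #4:8@97] asks=[-]
After op 10 [order #6] limit_sell(price=102, qty=7): fills=none; bids=[#5:3@99 #4:8@97] asks=[#6:7@102]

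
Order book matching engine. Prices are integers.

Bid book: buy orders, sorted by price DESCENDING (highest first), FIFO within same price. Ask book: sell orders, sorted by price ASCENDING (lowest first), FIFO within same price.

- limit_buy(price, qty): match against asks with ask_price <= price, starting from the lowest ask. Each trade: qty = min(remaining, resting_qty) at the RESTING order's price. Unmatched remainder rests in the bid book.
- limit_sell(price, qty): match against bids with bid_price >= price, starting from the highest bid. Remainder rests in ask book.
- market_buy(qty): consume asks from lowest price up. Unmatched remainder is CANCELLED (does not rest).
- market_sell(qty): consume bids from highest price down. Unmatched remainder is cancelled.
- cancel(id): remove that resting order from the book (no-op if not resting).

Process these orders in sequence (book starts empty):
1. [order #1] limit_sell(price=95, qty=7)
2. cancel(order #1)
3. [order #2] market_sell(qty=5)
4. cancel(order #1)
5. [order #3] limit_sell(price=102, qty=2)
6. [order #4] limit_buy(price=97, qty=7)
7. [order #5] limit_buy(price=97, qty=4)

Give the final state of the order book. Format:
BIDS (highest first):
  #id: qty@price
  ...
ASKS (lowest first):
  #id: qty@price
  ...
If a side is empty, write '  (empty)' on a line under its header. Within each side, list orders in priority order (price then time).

After op 1 [order #1] limit_sell(price=95, qty=7): fills=none; bids=[-] asks=[#1:7@95]
After op 2 cancel(order #1): fills=none; bids=[-] asks=[-]
After op 3 [order #2] market_sell(qty=5): fills=none; bids=[-] asks=[-]
After op 4 cancel(order #1): fills=none; bids=[-] asks=[-]
After op 5 [order #3] limit_sell(price=102, qty=2): fills=none; bids=[-] asks=[#3:2@102]
After op 6 [order #4] limit_buy(price=97, qty=7): fills=none; bids=[#4:7@97] asks=[#3:2@102]
After op 7 [order #5] limit_buy(price=97, qty=4): fills=none; bids=[#4:7@97 #5:4@97] asks=[#3:2@102]

Answer: BIDS (highest first):
  #4: 7@97
  #5: 4@97
ASKS (lowest first):
  #3: 2@102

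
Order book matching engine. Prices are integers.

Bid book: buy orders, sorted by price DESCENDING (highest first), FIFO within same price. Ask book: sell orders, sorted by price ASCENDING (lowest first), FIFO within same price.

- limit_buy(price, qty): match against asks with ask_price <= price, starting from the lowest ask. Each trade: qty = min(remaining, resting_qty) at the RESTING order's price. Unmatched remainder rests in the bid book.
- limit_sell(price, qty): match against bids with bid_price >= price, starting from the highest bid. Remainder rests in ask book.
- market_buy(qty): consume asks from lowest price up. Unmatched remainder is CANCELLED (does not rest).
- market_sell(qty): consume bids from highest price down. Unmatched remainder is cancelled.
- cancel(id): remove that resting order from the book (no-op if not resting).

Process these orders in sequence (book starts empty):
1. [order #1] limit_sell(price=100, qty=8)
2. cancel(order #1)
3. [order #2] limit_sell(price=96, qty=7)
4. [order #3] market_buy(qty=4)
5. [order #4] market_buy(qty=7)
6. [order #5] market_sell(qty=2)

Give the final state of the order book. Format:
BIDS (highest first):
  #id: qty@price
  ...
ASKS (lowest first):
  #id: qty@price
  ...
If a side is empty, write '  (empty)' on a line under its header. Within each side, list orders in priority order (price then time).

After op 1 [order #1] limit_sell(price=100, qty=8): fills=none; bids=[-] asks=[#1:8@100]
After op 2 cancel(order #1): fills=none; bids=[-] asks=[-]
After op 3 [order #2] limit_sell(price=96, qty=7): fills=none; bids=[-] asks=[#2:7@96]
After op 4 [order #3] market_buy(qty=4): fills=#3x#2:4@96; bids=[-] asks=[#2:3@96]
After op 5 [order #4] market_buy(qty=7): fills=#4x#2:3@96; bids=[-] asks=[-]
After op 6 [order #5] market_sell(qty=2): fills=none; bids=[-] asks=[-]

Answer: BIDS (highest first):
  (empty)
ASKS (lowest first):
  (empty)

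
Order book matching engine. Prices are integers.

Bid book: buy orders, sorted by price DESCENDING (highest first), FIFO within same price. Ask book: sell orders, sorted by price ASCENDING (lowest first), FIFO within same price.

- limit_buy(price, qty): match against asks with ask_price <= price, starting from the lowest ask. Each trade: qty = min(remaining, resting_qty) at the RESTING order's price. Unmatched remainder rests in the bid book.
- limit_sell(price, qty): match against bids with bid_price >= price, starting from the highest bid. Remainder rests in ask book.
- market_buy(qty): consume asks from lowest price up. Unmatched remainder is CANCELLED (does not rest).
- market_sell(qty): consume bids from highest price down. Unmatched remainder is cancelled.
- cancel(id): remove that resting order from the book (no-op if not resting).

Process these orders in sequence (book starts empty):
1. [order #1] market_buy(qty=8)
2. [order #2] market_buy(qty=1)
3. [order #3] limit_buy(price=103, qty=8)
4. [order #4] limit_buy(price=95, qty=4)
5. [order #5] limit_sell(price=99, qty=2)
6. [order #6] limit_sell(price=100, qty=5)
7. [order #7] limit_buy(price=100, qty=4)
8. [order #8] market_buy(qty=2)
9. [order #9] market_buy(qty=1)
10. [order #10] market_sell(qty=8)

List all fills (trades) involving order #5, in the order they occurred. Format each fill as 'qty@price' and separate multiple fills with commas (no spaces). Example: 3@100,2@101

After op 1 [order #1] market_buy(qty=8): fills=none; bids=[-] asks=[-]
After op 2 [order #2] market_buy(qty=1): fills=none; bids=[-] asks=[-]
After op 3 [order #3] limit_buy(price=103, qty=8): fills=none; bids=[#3:8@103] asks=[-]
After op 4 [order #4] limit_buy(price=95, qty=4): fills=none; bids=[#3:8@103 #4:4@95] asks=[-]
After op 5 [order #5] limit_sell(price=99, qty=2): fills=#3x#5:2@103; bids=[#3:6@103 #4:4@95] asks=[-]
After op 6 [order #6] limit_sell(price=100, qty=5): fills=#3x#6:5@103; bids=[#3:1@103 #4:4@95] asks=[-]
After op 7 [order #7] limit_buy(price=100, qty=4): fills=none; bids=[#3:1@103 #7:4@100 #4:4@95] asks=[-]
After op 8 [order #8] market_buy(qty=2): fills=none; bids=[#3:1@103 #7:4@100 #4:4@95] asks=[-]
After op 9 [order #9] market_buy(qty=1): fills=none; bids=[#3:1@103 #7:4@100 #4:4@95] asks=[-]
After op 10 [order #10] market_sell(qty=8): fills=#3x#10:1@103 #7x#10:4@100 #4x#10:3@95; bids=[#4:1@95] asks=[-]

Answer: 2@103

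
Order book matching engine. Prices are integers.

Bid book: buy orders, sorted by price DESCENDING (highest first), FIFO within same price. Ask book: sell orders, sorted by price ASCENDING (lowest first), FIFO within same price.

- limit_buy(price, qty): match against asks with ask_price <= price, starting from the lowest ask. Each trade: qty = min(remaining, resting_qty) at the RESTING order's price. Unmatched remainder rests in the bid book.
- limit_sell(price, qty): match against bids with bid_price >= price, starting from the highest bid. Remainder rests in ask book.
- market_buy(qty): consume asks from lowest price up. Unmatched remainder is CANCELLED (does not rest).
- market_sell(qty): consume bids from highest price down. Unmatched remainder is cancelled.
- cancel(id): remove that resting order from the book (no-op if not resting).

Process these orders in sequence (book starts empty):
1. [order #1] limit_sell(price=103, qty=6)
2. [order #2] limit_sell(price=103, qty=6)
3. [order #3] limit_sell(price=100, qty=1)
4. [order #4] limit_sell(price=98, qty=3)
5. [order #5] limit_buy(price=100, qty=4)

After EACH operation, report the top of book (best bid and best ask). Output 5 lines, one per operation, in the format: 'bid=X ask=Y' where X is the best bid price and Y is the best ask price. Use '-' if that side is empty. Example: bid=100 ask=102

After op 1 [order #1] limit_sell(price=103, qty=6): fills=none; bids=[-] asks=[#1:6@103]
After op 2 [order #2] limit_sell(price=103, qty=6): fills=none; bids=[-] asks=[#1:6@103 #2:6@103]
After op 3 [order #3] limit_sell(price=100, qty=1): fills=none; bids=[-] asks=[#3:1@100 #1:6@103 #2:6@103]
After op 4 [order #4] limit_sell(price=98, qty=3): fills=none; bids=[-] asks=[#4:3@98 #3:1@100 #1:6@103 #2:6@103]
After op 5 [order #5] limit_buy(price=100, qty=4): fills=#5x#4:3@98 #5x#3:1@100; bids=[-] asks=[#1:6@103 #2:6@103]

Answer: bid=- ask=103
bid=- ask=103
bid=- ask=100
bid=- ask=98
bid=- ask=103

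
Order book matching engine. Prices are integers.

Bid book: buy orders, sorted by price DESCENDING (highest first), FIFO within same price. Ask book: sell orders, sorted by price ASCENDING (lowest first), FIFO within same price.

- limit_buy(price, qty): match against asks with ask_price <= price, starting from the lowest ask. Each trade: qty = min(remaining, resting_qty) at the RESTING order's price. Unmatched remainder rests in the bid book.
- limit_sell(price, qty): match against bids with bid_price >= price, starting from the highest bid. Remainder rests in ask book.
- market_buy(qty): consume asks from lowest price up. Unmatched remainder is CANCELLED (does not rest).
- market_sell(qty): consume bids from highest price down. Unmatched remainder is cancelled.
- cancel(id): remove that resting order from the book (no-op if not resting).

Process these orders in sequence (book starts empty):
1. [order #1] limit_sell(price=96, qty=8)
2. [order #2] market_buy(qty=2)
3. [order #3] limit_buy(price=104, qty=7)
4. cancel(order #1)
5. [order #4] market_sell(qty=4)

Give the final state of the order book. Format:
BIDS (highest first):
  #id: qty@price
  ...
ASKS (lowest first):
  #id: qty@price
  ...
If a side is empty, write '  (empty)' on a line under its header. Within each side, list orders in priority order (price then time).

After op 1 [order #1] limit_sell(price=96, qty=8): fills=none; bids=[-] asks=[#1:8@96]
After op 2 [order #2] market_buy(qty=2): fills=#2x#1:2@96; bids=[-] asks=[#1:6@96]
After op 3 [order #3] limit_buy(price=104, qty=7): fills=#3x#1:6@96; bids=[#3:1@104] asks=[-]
After op 4 cancel(order #1): fills=none; bids=[#3:1@104] asks=[-]
After op 5 [order #4] market_sell(qty=4): fills=#3x#4:1@104; bids=[-] asks=[-]

Answer: BIDS (highest first):
  (empty)
ASKS (lowest first):
  (empty)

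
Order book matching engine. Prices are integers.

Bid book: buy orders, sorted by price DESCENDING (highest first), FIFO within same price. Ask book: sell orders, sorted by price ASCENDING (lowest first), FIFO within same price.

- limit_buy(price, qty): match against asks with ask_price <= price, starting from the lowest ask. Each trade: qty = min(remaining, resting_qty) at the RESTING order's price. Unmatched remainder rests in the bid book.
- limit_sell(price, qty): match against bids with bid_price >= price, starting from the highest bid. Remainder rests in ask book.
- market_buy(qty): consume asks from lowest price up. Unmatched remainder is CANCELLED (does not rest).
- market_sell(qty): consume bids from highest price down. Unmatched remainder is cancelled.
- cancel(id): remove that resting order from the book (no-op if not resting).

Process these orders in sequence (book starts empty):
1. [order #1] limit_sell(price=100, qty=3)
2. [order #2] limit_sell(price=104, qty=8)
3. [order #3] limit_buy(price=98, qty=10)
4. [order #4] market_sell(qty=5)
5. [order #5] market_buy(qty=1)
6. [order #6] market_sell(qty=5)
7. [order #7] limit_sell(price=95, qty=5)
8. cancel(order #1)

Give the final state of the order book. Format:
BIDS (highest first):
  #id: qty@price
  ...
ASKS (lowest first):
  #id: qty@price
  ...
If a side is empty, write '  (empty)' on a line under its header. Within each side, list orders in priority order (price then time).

Answer: BIDS (highest first):
  (empty)
ASKS (lowest first):
  #7: 5@95
  #2: 8@104

Derivation:
After op 1 [order #1] limit_sell(price=100, qty=3): fills=none; bids=[-] asks=[#1:3@100]
After op 2 [order #2] limit_sell(price=104, qty=8): fills=none; bids=[-] asks=[#1:3@100 #2:8@104]
After op 3 [order #3] limit_buy(price=98, qty=10): fills=none; bids=[#3:10@98] asks=[#1:3@100 #2:8@104]
After op 4 [order #4] market_sell(qty=5): fills=#3x#4:5@98; bids=[#3:5@98] asks=[#1:3@100 #2:8@104]
After op 5 [order #5] market_buy(qty=1): fills=#5x#1:1@100; bids=[#3:5@98] asks=[#1:2@100 #2:8@104]
After op 6 [order #6] market_sell(qty=5): fills=#3x#6:5@98; bids=[-] asks=[#1:2@100 #2:8@104]
After op 7 [order #7] limit_sell(price=95, qty=5): fills=none; bids=[-] asks=[#7:5@95 #1:2@100 #2:8@104]
After op 8 cancel(order #1): fills=none; bids=[-] asks=[#7:5@95 #2:8@104]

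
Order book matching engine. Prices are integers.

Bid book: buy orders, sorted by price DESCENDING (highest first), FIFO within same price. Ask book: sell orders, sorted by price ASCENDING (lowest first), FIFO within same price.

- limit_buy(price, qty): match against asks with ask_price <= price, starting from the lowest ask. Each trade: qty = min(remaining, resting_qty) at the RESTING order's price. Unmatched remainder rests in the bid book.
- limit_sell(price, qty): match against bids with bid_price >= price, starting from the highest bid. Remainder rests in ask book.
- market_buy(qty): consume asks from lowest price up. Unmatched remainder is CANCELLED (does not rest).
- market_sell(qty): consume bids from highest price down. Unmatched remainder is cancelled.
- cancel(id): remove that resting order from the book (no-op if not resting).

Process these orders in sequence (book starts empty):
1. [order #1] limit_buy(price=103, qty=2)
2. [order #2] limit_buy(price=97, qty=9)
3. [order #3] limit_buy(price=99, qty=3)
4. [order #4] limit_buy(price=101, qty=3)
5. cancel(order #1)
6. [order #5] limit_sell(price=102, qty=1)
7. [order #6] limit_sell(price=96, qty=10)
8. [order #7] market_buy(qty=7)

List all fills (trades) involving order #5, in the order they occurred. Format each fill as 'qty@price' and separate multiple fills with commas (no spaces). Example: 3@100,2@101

Answer: 1@102

Derivation:
After op 1 [order #1] limit_buy(price=103, qty=2): fills=none; bids=[#1:2@103] asks=[-]
After op 2 [order #2] limit_buy(price=97, qty=9): fills=none; bids=[#1:2@103 #2:9@97] asks=[-]
After op 3 [order #3] limit_buy(price=99, qty=3): fills=none; bids=[#1:2@103 #3:3@99 #2:9@97] asks=[-]
After op 4 [order #4] limit_buy(price=101, qty=3): fills=none; bids=[#1:2@103 #4:3@101 #3:3@99 #2:9@97] asks=[-]
After op 5 cancel(order #1): fills=none; bids=[#4:3@101 #3:3@99 #2:9@97] asks=[-]
After op 6 [order #5] limit_sell(price=102, qty=1): fills=none; bids=[#4:3@101 #3:3@99 #2:9@97] asks=[#5:1@102]
After op 7 [order #6] limit_sell(price=96, qty=10): fills=#4x#6:3@101 #3x#6:3@99 #2x#6:4@97; bids=[#2:5@97] asks=[#5:1@102]
After op 8 [order #7] market_buy(qty=7): fills=#7x#5:1@102; bids=[#2:5@97] asks=[-]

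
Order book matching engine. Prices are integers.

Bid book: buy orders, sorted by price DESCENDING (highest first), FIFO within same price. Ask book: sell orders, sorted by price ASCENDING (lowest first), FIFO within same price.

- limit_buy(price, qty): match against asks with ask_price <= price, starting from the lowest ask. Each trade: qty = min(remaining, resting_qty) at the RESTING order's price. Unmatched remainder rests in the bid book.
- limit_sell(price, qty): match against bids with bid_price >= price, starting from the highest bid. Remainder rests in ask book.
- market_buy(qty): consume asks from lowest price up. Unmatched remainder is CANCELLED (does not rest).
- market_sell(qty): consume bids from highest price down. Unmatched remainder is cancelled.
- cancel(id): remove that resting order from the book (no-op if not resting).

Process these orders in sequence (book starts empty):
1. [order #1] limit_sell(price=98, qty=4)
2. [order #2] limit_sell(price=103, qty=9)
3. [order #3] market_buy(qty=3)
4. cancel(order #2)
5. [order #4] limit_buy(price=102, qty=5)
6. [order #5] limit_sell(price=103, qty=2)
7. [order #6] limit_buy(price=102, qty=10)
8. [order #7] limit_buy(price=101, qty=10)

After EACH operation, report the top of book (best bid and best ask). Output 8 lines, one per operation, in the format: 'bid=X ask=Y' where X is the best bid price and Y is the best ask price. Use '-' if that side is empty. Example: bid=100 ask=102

Answer: bid=- ask=98
bid=- ask=98
bid=- ask=98
bid=- ask=98
bid=102 ask=-
bid=102 ask=103
bid=102 ask=103
bid=102 ask=103

Derivation:
After op 1 [order #1] limit_sell(price=98, qty=4): fills=none; bids=[-] asks=[#1:4@98]
After op 2 [order #2] limit_sell(price=103, qty=9): fills=none; bids=[-] asks=[#1:4@98 #2:9@103]
After op 3 [order #3] market_buy(qty=3): fills=#3x#1:3@98; bids=[-] asks=[#1:1@98 #2:9@103]
After op 4 cancel(order #2): fills=none; bids=[-] asks=[#1:1@98]
After op 5 [order #4] limit_buy(price=102, qty=5): fills=#4x#1:1@98; bids=[#4:4@102] asks=[-]
After op 6 [order #5] limit_sell(price=103, qty=2): fills=none; bids=[#4:4@102] asks=[#5:2@103]
After op 7 [order #6] limit_buy(price=102, qty=10): fills=none; bids=[#4:4@102 #6:10@102] asks=[#5:2@103]
After op 8 [order #7] limit_buy(price=101, qty=10): fills=none; bids=[#4:4@102 #6:10@102 #7:10@101] asks=[#5:2@103]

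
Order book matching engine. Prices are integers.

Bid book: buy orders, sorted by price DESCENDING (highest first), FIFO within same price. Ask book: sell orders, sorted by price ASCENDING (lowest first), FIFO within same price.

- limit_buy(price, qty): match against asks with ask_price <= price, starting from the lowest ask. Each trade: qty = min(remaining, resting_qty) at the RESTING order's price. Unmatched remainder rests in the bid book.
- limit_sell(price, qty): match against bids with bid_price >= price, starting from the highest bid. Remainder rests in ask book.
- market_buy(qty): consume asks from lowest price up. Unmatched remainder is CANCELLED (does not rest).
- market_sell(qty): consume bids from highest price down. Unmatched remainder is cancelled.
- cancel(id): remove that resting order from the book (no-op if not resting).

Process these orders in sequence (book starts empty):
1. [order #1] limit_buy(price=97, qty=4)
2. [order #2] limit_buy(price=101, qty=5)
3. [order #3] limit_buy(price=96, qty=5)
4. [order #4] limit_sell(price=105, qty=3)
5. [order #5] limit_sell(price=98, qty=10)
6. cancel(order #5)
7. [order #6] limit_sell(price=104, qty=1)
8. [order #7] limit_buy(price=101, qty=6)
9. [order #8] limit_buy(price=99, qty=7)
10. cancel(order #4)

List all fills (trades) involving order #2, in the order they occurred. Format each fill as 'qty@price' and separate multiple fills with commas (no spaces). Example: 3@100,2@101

Answer: 5@101

Derivation:
After op 1 [order #1] limit_buy(price=97, qty=4): fills=none; bids=[#1:4@97] asks=[-]
After op 2 [order #2] limit_buy(price=101, qty=5): fills=none; bids=[#2:5@101 #1:4@97] asks=[-]
After op 3 [order #3] limit_buy(price=96, qty=5): fills=none; bids=[#2:5@101 #1:4@97 #3:5@96] asks=[-]
After op 4 [order #4] limit_sell(price=105, qty=3): fills=none; bids=[#2:5@101 #1:4@97 #3:5@96] asks=[#4:3@105]
After op 5 [order #5] limit_sell(price=98, qty=10): fills=#2x#5:5@101; bids=[#1:4@97 #3:5@96] asks=[#5:5@98 #4:3@105]
After op 6 cancel(order #5): fills=none; bids=[#1:4@97 #3:5@96] asks=[#4:3@105]
After op 7 [order #6] limit_sell(price=104, qty=1): fills=none; bids=[#1:4@97 #3:5@96] asks=[#6:1@104 #4:3@105]
After op 8 [order #7] limit_buy(price=101, qty=6): fills=none; bids=[#7:6@101 #1:4@97 #3:5@96] asks=[#6:1@104 #4:3@105]
After op 9 [order #8] limit_buy(price=99, qty=7): fills=none; bids=[#7:6@101 #8:7@99 #1:4@97 #3:5@96] asks=[#6:1@104 #4:3@105]
After op 10 cancel(order #4): fills=none; bids=[#7:6@101 #8:7@99 #1:4@97 #3:5@96] asks=[#6:1@104]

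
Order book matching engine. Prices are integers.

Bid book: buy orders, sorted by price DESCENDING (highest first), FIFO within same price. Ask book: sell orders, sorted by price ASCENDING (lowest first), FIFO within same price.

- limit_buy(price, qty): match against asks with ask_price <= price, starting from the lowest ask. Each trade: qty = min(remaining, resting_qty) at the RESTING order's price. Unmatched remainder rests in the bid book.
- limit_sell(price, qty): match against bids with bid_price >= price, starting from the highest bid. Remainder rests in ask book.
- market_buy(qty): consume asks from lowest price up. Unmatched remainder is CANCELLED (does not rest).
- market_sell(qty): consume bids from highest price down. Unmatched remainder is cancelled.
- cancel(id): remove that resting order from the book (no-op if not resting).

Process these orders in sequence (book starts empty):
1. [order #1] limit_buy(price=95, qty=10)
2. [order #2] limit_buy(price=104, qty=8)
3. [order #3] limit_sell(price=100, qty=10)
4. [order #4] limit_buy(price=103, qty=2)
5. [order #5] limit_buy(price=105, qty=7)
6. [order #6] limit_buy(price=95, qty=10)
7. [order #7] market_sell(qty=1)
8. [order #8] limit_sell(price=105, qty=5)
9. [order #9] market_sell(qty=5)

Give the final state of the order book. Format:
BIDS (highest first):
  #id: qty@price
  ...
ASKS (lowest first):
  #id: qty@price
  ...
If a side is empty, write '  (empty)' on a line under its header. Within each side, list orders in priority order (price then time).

After op 1 [order #1] limit_buy(price=95, qty=10): fills=none; bids=[#1:10@95] asks=[-]
After op 2 [order #2] limit_buy(price=104, qty=8): fills=none; bids=[#2:8@104 #1:10@95] asks=[-]
After op 3 [order #3] limit_sell(price=100, qty=10): fills=#2x#3:8@104; bids=[#1:10@95] asks=[#3:2@100]
After op 4 [order #4] limit_buy(price=103, qty=2): fills=#4x#3:2@100; bids=[#1:10@95] asks=[-]
After op 5 [order #5] limit_buy(price=105, qty=7): fills=none; bids=[#5:7@105 #1:10@95] asks=[-]
After op 6 [order #6] limit_buy(price=95, qty=10): fills=none; bids=[#5:7@105 #1:10@95 #6:10@95] asks=[-]
After op 7 [order #7] market_sell(qty=1): fills=#5x#7:1@105; bids=[#5:6@105 #1:10@95 #6:10@95] asks=[-]
After op 8 [order #8] limit_sell(price=105, qty=5): fills=#5x#8:5@105; bids=[#5:1@105 #1:10@95 #6:10@95] asks=[-]
After op 9 [order #9] market_sell(qty=5): fills=#5x#9:1@105 #1x#9:4@95; bids=[#1:6@95 #6:10@95] asks=[-]

Answer: BIDS (highest first):
  #1: 6@95
  #6: 10@95
ASKS (lowest first):
  (empty)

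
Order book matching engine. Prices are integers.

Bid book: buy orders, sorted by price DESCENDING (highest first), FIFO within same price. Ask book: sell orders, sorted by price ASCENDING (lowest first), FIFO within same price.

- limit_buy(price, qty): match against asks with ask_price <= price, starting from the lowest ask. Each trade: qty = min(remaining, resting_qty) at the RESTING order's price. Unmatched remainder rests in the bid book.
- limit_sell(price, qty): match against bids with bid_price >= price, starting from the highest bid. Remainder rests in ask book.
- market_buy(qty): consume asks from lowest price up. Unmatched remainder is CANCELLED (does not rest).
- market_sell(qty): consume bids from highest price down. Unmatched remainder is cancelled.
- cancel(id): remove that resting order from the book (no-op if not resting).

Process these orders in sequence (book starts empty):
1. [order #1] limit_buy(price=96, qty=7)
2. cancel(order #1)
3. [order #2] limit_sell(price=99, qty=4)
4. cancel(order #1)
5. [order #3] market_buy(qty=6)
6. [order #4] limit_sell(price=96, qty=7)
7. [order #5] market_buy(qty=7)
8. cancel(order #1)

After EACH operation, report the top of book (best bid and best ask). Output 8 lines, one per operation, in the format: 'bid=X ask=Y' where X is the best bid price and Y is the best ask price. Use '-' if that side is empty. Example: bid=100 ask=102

Answer: bid=96 ask=-
bid=- ask=-
bid=- ask=99
bid=- ask=99
bid=- ask=-
bid=- ask=96
bid=- ask=-
bid=- ask=-

Derivation:
After op 1 [order #1] limit_buy(price=96, qty=7): fills=none; bids=[#1:7@96] asks=[-]
After op 2 cancel(order #1): fills=none; bids=[-] asks=[-]
After op 3 [order #2] limit_sell(price=99, qty=4): fills=none; bids=[-] asks=[#2:4@99]
After op 4 cancel(order #1): fills=none; bids=[-] asks=[#2:4@99]
After op 5 [order #3] market_buy(qty=6): fills=#3x#2:4@99; bids=[-] asks=[-]
After op 6 [order #4] limit_sell(price=96, qty=7): fills=none; bids=[-] asks=[#4:7@96]
After op 7 [order #5] market_buy(qty=7): fills=#5x#4:7@96; bids=[-] asks=[-]
After op 8 cancel(order #1): fills=none; bids=[-] asks=[-]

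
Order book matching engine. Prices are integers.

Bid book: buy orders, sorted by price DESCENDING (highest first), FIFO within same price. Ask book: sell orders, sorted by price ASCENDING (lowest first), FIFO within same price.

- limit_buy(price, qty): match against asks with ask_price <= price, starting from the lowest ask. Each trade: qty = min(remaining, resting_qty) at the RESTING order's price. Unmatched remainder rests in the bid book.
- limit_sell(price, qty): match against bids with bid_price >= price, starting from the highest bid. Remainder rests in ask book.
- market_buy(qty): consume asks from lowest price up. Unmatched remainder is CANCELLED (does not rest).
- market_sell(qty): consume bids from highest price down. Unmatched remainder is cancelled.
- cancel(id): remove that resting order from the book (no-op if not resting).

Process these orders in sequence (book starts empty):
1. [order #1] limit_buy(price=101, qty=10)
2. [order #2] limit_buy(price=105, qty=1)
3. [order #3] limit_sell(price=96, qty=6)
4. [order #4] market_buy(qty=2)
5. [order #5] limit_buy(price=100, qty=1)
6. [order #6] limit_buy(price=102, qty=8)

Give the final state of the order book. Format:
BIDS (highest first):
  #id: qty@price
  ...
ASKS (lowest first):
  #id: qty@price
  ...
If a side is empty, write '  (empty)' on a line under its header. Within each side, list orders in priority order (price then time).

After op 1 [order #1] limit_buy(price=101, qty=10): fills=none; bids=[#1:10@101] asks=[-]
After op 2 [order #2] limit_buy(price=105, qty=1): fills=none; bids=[#2:1@105 #1:10@101] asks=[-]
After op 3 [order #3] limit_sell(price=96, qty=6): fills=#2x#3:1@105 #1x#3:5@101; bids=[#1:5@101] asks=[-]
After op 4 [order #4] market_buy(qty=2): fills=none; bids=[#1:5@101] asks=[-]
After op 5 [order #5] limit_buy(price=100, qty=1): fills=none; bids=[#1:5@101 #5:1@100] asks=[-]
After op 6 [order #6] limit_buy(price=102, qty=8): fills=none; bids=[#6:8@102 #1:5@101 #5:1@100] asks=[-]

Answer: BIDS (highest first):
  #6: 8@102
  #1: 5@101
  #5: 1@100
ASKS (lowest first):
  (empty)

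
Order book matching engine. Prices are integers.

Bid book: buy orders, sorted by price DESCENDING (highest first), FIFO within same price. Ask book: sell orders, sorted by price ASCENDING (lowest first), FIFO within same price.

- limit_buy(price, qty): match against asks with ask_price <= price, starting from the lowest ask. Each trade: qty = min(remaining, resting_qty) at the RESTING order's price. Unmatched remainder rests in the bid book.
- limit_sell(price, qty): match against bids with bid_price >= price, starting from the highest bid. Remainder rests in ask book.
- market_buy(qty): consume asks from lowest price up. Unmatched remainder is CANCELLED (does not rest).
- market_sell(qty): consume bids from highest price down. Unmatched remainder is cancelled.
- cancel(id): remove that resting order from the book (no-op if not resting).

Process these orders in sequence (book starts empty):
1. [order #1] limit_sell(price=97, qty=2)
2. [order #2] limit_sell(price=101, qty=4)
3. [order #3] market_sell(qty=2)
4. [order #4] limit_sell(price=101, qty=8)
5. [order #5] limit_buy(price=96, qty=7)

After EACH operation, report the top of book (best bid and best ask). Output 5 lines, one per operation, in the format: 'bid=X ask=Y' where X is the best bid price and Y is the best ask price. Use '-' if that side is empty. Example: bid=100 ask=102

After op 1 [order #1] limit_sell(price=97, qty=2): fills=none; bids=[-] asks=[#1:2@97]
After op 2 [order #2] limit_sell(price=101, qty=4): fills=none; bids=[-] asks=[#1:2@97 #2:4@101]
After op 3 [order #3] market_sell(qty=2): fills=none; bids=[-] asks=[#1:2@97 #2:4@101]
After op 4 [order #4] limit_sell(price=101, qty=8): fills=none; bids=[-] asks=[#1:2@97 #2:4@101 #4:8@101]
After op 5 [order #5] limit_buy(price=96, qty=7): fills=none; bids=[#5:7@96] asks=[#1:2@97 #2:4@101 #4:8@101]

Answer: bid=- ask=97
bid=- ask=97
bid=- ask=97
bid=- ask=97
bid=96 ask=97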